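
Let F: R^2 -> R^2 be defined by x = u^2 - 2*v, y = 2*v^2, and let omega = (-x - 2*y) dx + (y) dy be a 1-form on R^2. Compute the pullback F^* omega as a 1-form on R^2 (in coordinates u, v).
F^* omega = (2*u*(-u^2 - 4*v^2 + 2*v)) du + (2*u^2 + 8*v^3 + 8*v^2 - 4*v) dv

Using F^*(f dg) = (f ∘ F) d(g ∘ F), substitute each coordinate x_i by F_i(u, v) in f_i, and replace dx_i by d F_i = (∂F_i/∂u) du + (∂F_i/∂v) dv.
  For the x component: f_1(F) = -u^2 - 4*v^2 + 2*v; d F_1 = (2*u) du + (-2) dv
  For the y component: f_2(F) = 2*v^2; d F_2 = (0) du + (4*v) dv
Combining and collecting du, dv coefficients:
  coeff of du: 2*u*(-u^2 - 4*v^2 + 2*v)
  coeff of dv: 2*u^2 + 8*v^3 + 8*v^2 - 4*v
F^* omega = (2*u*(-u^2 - 4*v^2 + 2*v)) du + (2*u^2 + 8*v^3 + 8*v^2 - 4*v) dv.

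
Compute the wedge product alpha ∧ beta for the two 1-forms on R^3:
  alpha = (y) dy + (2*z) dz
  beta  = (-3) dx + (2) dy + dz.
alpha ∧ beta = (3*y) dx ∧ dy + (y - 4*z) dy ∧ dz + (6*z) dx ∧ dz

Distribute the wedge, using dx_i ∧ dx_j = -dx_j ∧ dx_i and dx_i ∧ dx_i = 0. For each pair (i, j) with i < j, the coefficient of dx_i ∧ dx_j in alpha ∧ beta is (alpha_i * beta_j - alpha_j * beta_i). Collecting: alpha ∧ beta = (3*y) dx ∧ dy + (y - 4*z) dy ∧ dz + (6*z) dx ∧ dz.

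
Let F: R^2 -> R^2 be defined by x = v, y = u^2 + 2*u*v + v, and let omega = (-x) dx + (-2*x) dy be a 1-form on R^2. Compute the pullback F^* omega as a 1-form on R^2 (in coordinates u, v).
F^* omega = (4*v*(-u - v)) du + (v*(-4*u - 3)) dv

Using F^*(f dg) = (f ∘ F) d(g ∘ F), substitute each coordinate x_i by F_i(u, v) in f_i, and replace dx_i by d F_i = (∂F_i/∂u) du + (∂F_i/∂v) dv.
  For the x component: f_1(F) = -v; d F_1 = (0) du + (1) dv
  For the y component: f_2(F) = -2*v; d F_2 = (2*u + 2*v) du + (2*u + 1) dv
Combining and collecting du, dv coefficients:
  coeff of du: 4*v*(-u - v)
  coeff of dv: v*(-4*u - 3)
F^* omega = (4*v*(-u - v)) du + (v*(-4*u - 3)) dv.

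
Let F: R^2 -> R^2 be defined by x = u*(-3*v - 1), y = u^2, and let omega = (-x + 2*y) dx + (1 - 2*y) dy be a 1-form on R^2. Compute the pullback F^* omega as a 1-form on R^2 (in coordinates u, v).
F^* omega = (u*(-4*u^2 - 6*u*v - 2*u - 9*v^2 - 6*v + 1)) du + (u^2*(-6*u - 9*v - 3)) dv

Using F^*(f dg) = (f ∘ F) d(g ∘ F), substitute each coordinate x_i by F_i(u, v) in f_i, and replace dx_i by d F_i = (∂F_i/∂u) du + (∂F_i/∂v) dv.
  For the x component: f_1(F) = u*(2*u + 3*v + 1); d F_1 = (-3*v - 1) du + (-3*u) dv
  For the y component: f_2(F) = 1 - 2*u^2; d F_2 = (2*u) du + (0) dv
Combining and collecting du, dv coefficients:
  coeff of du: u*(-4*u^2 - 6*u*v - 2*u - 9*v^2 - 6*v + 1)
  coeff of dv: u^2*(-6*u - 9*v - 3)
F^* omega = (u*(-4*u^2 - 6*u*v - 2*u - 9*v^2 - 6*v + 1)) du + (u^2*(-6*u - 9*v - 3)) dv.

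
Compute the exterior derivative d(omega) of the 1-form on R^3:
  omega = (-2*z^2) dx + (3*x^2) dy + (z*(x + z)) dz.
d(omega) = (6*x) dx ∧ dy + (5*z) dx ∧ dz

For a 1-form omega = sum_i f_i dx_i, the exterior derivative is
  d(omega) = sum_{i < j} (∂f_j/∂x_i - ∂f_i/∂x_j) dx_i ∧ dx_j.
  coefficient of dx ∧ dy: ∂f_2/∂x - ∂f_1/∂y = ∂(3*x^2)/∂x - ∂(-2*z^2)/∂y = 6*x
  coefficient of dx ∧ dz: ∂f_3/∂x - ∂f_1/∂z = ∂(z*(x + z))/∂x - ∂(-2*z^2)/∂z = 5*z
Assembling: d(omega) = (6*x) dx ∧ dy + (5*z) dx ∧ dz.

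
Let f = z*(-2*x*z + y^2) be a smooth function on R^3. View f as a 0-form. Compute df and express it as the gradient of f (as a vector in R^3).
df = (-2*z^2) dx + (2*y*z) dy + (-4*x*z + y^2) dz; grad f = (-2*z^2, 2*y*z, -4*x*z + y^2)

For a 0-form f, d f = (∂f/∂x) dx + (∂f/∂y) dy + (∂f/∂z) dz. The components of the vector representation are exactly the entries of grad f in Cartesian coordinates:
  ∂f/∂x = -2*z^2
  ∂f/∂y = 2*y*z
  ∂f/∂z = -4*x*z + y^2.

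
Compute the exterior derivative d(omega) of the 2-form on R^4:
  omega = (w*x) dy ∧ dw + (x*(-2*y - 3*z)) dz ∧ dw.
d(omega) = (w) dx ∧ dy ∧ dw + (-2*y - 3*z) dx ∧ dz ∧ dw + (-2*x) dy ∧ dz ∧ dw

For a 2-form omega = sum_{i<j} g_{ij} dx_i ∧ dx_j, the exterior derivative is
  d(omega) = sum_{i<j} d(g_{ij}) ∧ dx_i ∧ dx_j = sum_{i<j, k} (∂g_{ij}/∂x_k) dx_k ∧ dx_i ∧ dx_j.
Expand each term, using dx_k ∧ dx_i ∧ dx_j = sgn(permutation) dx_{(a)} ∧ dx_{(b)} ∧ dx_{(c)} with (a < b < c) sorted:
  d(w*x) includes (∂/∂x)(w*x) dx = (w) dx, which multiplied by dy ∧ dw gives (w) dx ∧ dy ∧ dw
  d(x*(-2*y - 3*z)) includes (∂/∂x)(x*(-2*y - 3*z)) dx = (-2*y - 3*z) dx, which multiplied by dz ∧ dw gives (-2*y - 3*z) dx ∧ dz ∧ dw
  d(x*(-2*y - 3*z)) includes (∂/∂y)(x*(-2*y - 3*z)) dy = (-2*x) dy, which multiplied by dz ∧ dw gives (-2*x) dy ∧ dz ∧ dw
Collecting like 3-forms: d(omega) = (w) dx ∧ dy ∧ dw + (-2*y - 3*z) dx ∧ dz ∧ dw + (-2*x) dy ∧ dz ∧ dw.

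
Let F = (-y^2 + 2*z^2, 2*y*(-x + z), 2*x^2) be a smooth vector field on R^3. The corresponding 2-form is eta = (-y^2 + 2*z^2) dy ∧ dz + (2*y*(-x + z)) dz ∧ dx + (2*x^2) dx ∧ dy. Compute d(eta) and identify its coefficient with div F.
d(eta) = (-2*x + 2*z) dx ∧ dy ∧ dz; div F = -2*x + 2*z

For a 2-form in R^3 of the form above, applying d gives a 3-form with coefficient ∂P/∂x + ∂Q/∂y + ∂R/∂z:
  ∂P/∂x = 0
  ∂Q/∂y = -2*x + 2*z
  ∂R/∂z = 0
Sum = -2*x + 2*z, which is exactly div F.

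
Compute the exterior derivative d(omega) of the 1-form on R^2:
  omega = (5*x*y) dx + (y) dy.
d(omega) = (-5*x) dx ∧ dy

For a 1-form omega = sum_i f_i dx_i, the exterior derivative is
  d(omega) = sum_{i < j} (∂f_j/∂x_i - ∂f_i/∂x_j) dx_i ∧ dx_j.
  coefficient of dx ∧ dy: ∂f_2/∂x - ∂f_1/∂y = ∂(y)/∂x - ∂(5*x*y)/∂y = -5*x
Assembling: d(omega) = (-5*x) dx ∧ dy.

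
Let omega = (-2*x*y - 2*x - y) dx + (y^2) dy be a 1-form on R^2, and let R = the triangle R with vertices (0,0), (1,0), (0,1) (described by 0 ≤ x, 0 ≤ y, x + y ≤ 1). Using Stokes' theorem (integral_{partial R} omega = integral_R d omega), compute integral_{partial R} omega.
integral_(partial R) omega = 5/6

Stokes: integral_partial_R omega = integral_R d omega with d omega = (∂Q/∂x - ∂P/∂y) dx ∧ dy.
  ∂Q/∂x = 0
  ∂P/∂y = -2*x - 1
  integrand = ∂Q/∂x - ∂P/∂y = 2*x + 1.
Integrating over R: integral_0^1 integral_0^{1-x} (2*x + 1) dy dx = 5/6.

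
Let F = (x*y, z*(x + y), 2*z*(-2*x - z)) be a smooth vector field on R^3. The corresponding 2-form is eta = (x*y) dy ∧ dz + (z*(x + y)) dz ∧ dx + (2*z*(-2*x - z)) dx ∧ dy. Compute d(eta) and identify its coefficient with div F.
d(eta) = (-4*x + y - 3*z) dx ∧ dy ∧ dz; div F = -4*x + y - 3*z

For a 2-form in R^3 of the form above, applying d gives a 3-form with coefficient ∂P/∂x + ∂Q/∂y + ∂R/∂z:
  ∂P/∂x = y
  ∂Q/∂y = z
  ∂R/∂z = -4*x - 4*z
Sum = -4*x + y - 3*z, which is exactly div F.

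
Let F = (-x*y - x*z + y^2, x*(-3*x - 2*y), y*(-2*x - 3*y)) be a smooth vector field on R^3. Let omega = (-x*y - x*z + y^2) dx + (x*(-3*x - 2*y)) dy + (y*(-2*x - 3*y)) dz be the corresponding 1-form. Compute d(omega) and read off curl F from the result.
d(omega) = (-2*x - 6*y) dy ∧ dz + (-x + 2*y) dz ∧ dx + (-5*x - 4*y) dx ∧ dy; curl F = (-2*x - 6*y, -x + 2*y, -5*x - 4*y)

d omega = sum_{i<j} (∂f_j/∂x_i - ∂f_i/∂x_j) dx_i ∧ dx_j. Under the identification (dy ∧ dz, dz ∧ dx, dx ∧ dy) ↔ (e_x, e_y, e_z), the coefficients are exactly the components of curl F. Compute:
  ∂R/∂y - ∂Q/∂z = (-2*x - 6*y) - (0) = -2*x - 6*y
  ∂P/∂z - ∂R/∂x = (-x) - (-2*y) = -x + 2*y
  ∂Q/∂x - ∂P/∂y = (-6*x - 2*y) - (-x + 2*y) = -5*x - 4*y.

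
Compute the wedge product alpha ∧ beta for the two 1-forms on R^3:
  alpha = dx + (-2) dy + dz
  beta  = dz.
alpha ∧ beta = (1) dx ∧ dz + (-2) dy ∧ dz

Distribute the wedge, using dx_i ∧ dx_j = -dx_j ∧ dx_i and dx_i ∧ dx_i = 0. For each pair (i, j) with i < j, the coefficient of dx_i ∧ dx_j in alpha ∧ beta is (alpha_i * beta_j - alpha_j * beta_i). Collecting: alpha ∧ beta = (1) dx ∧ dz + (-2) dy ∧ dz.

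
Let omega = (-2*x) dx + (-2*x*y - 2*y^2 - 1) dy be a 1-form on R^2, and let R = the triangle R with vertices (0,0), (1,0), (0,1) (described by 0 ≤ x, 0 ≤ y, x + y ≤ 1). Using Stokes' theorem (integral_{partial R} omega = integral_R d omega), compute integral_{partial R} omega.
integral_(partial R) omega = -1/3

Stokes: integral_partial_R omega = integral_R d omega with d omega = (∂Q/∂x - ∂P/∂y) dx ∧ dy.
  ∂Q/∂x = -2*y
  ∂P/∂y = 0
  integrand = ∂Q/∂x - ∂P/∂y = -2*y.
Integrating over R: integral_0^1 integral_0^{1-x} (-2*y) dy dx = -1/3.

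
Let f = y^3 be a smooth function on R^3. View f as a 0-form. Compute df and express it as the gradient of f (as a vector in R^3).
df = (0) dx + (3*y^2) dy + (0) dz; grad f = (0, 3*y^2, 0)

For a 0-form f, d f = (∂f/∂x) dx + (∂f/∂y) dy + (∂f/∂z) dz. The components of the vector representation are exactly the entries of grad f in Cartesian coordinates:
  ∂f/∂x = 0
  ∂f/∂y = 3*y^2
  ∂f/∂z = 0.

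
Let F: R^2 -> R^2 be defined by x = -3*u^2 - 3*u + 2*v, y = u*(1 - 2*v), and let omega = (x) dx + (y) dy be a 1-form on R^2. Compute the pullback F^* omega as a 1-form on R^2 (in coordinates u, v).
F^* omega = (18*u^3 + 27*u^2 + 4*u*v^2 - 16*u*v + 10*u - 6*v) du + (4*u^2*v - 8*u^2 - 6*u + 4*v) dv

Using F^*(f dg) = (f ∘ F) d(g ∘ F), substitute each coordinate x_i by F_i(u, v) in f_i, and replace dx_i by d F_i = (∂F_i/∂u) du + (∂F_i/∂v) dv.
  For the x component: f_1(F) = -3*u^2 - 3*u + 2*v; d F_1 = (-6*u - 3) du + (2) dv
  For the y component: f_2(F) = u*(1 - 2*v); d F_2 = (1 - 2*v) du + (-2*u) dv
Combining and collecting du, dv coefficients:
  coeff of du: 18*u^3 + 27*u^2 + 4*u*v^2 - 16*u*v + 10*u - 6*v
  coeff of dv: 4*u^2*v - 8*u^2 - 6*u + 4*v
F^* omega = (18*u^3 + 27*u^2 + 4*u*v^2 - 16*u*v + 10*u - 6*v) du + (4*u^2*v - 8*u^2 - 6*u + 4*v) dv.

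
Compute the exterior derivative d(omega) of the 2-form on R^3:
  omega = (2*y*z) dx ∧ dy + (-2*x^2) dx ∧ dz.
d(omega) = (2*y) dx ∧ dy ∧ dz

For a 2-form omega = sum_{i<j} g_{ij} dx_i ∧ dx_j, the exterior derivative is
  d(omega) = sum_{i<j} d(g_{ij}) ∧ dx_i ∧ dx_j = sum_{i<j, k} (∂g_{ij}/∂x_k) dx_k ∧ dx_i ∧ dx_j.
Expand each term, using dx_k ∧ dx_i ∧ dx_j = sgn(permutation) dx_{(a)} ∧ dx_{(b)} ∧ dx_{(c)} with (a < b < c) sorted:
  d(2*y*z) includes (∂/∂z)(2*y*z) dz = (2*y) dz, which multiplied by dx ∧ dy gives (2*y) dx ∧ dy ∧ dz
Collecting like 3-forms: d(omega) = (2*y) dx ∧ dy ∧ dz.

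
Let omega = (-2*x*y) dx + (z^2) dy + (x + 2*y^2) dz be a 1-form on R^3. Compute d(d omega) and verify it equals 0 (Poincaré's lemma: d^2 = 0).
d(d omega) = 0

Step 1: d omega = sum_{i<j} (∂f_j/∂x_i - ∂f_i/∂x_j) dx_i ∧ dx_j:
  coeff of dx ∧ dy: 2*x
  coeff of dx ∧ dz: 1
  coeff of dy ∧ dz: 4*y - 2*z
Step 2: Apply d again to each 2-form coefficient. The only possible 3-form in R^3 is dx ∧ dy ∧ dz, with coefficient
  ∂(coeff of dy∧dz)/∂x - ∂(coeff of dx∧dz)/∂y + ∂(coeff of dx∧dy)/∂z
  = ∂/∂x (4*y - 2*z) - ∂/∂y (1) + ∂/∂z (2*x).
Each of these terms simplifies to sums of mixed partials that cancel in pairs. The result is 0 (by equality of mixed partials for smooth functions — Schwarz / Clairaut).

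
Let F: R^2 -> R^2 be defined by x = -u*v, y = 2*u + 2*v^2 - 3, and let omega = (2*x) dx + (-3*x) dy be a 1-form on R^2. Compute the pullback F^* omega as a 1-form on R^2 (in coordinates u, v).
F^* omega = (2*u*v*(v + 3)) du + (2*u*v*(u + 6*v)) dv

Using F^*(f dg) = (f ∘ F) d(g ∘ F), substitute each coordinate x_i by F_i(u, v) in f_i, and replace dx_i by d F_i = (∂F_i/∂u) du + (∂F_i/∂v) dv.
  For the x component: f_1(F) = -2*u*v; d F_1 = (-v) du + (-u) dv
  For the y component: f_2(F) = 3*u*v; d F_2 = (2) du + (4*v) dv
Combining and collecting du, dv coefficients:
  coeff of du: 2*u*v*(v + 3)
  coeff of dv: 2*u*v*(u + 6*v)
F^* omega = (2*u*v*(v + 3)) du + (2*u*v*(u + 6*v)) dv.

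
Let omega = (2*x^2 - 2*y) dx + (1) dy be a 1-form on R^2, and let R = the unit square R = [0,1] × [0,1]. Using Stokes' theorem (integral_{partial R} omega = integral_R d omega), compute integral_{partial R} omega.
integral_(partial R) omega = 2

Stokes: integral_partial_R omega = integral_R d omega with d omega = (∂Q/∂x - ∂P/∂y) dx ∧ dy.
  ∂Q/∂x = 0
  ∂P/∂y = -2
  integrand = ∂Q/∂x - ∂P/∂y = 2.
Integrating over R: integral_0^1 integral_0^1 (2) dx dy = 2.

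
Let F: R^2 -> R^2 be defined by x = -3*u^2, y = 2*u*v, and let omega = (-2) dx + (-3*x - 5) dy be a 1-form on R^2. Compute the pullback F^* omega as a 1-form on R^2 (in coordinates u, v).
F^* omega = (18*u^2*v + 12*u - 10*v) du + (18*u^3 - 10*u) dv

Using F^*(f dg) = (f ∘ F) d(g ∘ F), substitute each coordinate x_i by F_i(u, v) in f_i, and replace dx_i by d F_i = (∂F_i/∂u) du + (∂F_i/∂v) dv.
  For the x component: f_1(F) = -2; d F_1 = (-6*u) du + (0) dv
  For the y component: f_2(F) = 9*u^2 - 5; d F_2 = (2*v) du + (2*u) dv
Combining and collecting du, dv coefficients:
  coeff of du: 18*u^2*v + 12*u - 10*v
  coeff of dv: 18*u^3 - 10*u
F^* omega = (18*u^2*v + 12*u - 10*v) du + (18*u^3 - 10*u) dv.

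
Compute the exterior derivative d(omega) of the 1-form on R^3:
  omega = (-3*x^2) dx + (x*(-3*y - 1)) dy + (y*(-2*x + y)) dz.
d(omega) = (-3*y - 1) dx ∧ dy + (-2*y) dx ∧ dz + (-2*x + 2*y) dy ∧ dz

For a 1-form omega = sum_i f_i dx_i, the exterior derivative is
  d(omega) = sum_{i < j} (∂f_j/∂x_i - ∂f_i/∂x_j) dx_i ∧ dx_j.
  coefficient of dx ∧ dy: ∂f_2/∂x - ∂f_1/∂y = ∂(x*(-3*y - 1))/∂x - ∂(-3*x^2)/∂y = -3*y - 1
  coefficient of dx ∧ dz: ∂f_3/∂x - ∂f_1/∂z = ∂(y*(-2*x + y))/∂x - ∂(-3*x^2)/∂z = -2*y
  coefficient of dy ∧ dz: ∂f_3/∂y - ∂f_2/∂z = ∂(y*(-2*x + y))/∂y - ∂(x*(-3*y - 1))/∂z = -2*x + 2*y
Assembling: d(omega) = (-3*y - 1) dx ∧ dy + (-2*y) dx ∧ dz + (-2*x + 2*y) dy ∧ dz.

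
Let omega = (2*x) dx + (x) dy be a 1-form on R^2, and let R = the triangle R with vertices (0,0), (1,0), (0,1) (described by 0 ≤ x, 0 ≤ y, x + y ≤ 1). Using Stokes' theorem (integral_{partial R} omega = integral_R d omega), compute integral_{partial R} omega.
integral_(partial R) omega = 1/2

Stokes: integral_partial_R omega = integral_R d omega with d omega = (∂Q/∂x - ∂P/∂y) dx ∧ dy.
  ∂Q/∂x = 1
  ∂P/∂y = 0
  integrand = ∂Q/∂x - ∂P/∂y = 1.
Integrating over R: integral_0^1 integral_0^{1-x} (1) dy dx = 1/2.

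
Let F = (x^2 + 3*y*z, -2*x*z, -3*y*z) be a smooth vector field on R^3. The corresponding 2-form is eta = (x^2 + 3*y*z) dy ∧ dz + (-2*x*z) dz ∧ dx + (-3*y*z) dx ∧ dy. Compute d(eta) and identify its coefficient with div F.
d(eta) = (2*x - 3*y) dx ∧ dy ∧ dz; div F = 2*x - 3*y

For a 2-form in R^3 of the form above, applying d gives a 3-form with coefficient ∂P/∂x + ∂Q/∂y + ∂R/∂z:
  ∂P/∂x = 2*x
  ∂Q/∂y = 0
  ∂R/∂z = -3*y
Sum = 2*x - 3*y, which is exactly div F.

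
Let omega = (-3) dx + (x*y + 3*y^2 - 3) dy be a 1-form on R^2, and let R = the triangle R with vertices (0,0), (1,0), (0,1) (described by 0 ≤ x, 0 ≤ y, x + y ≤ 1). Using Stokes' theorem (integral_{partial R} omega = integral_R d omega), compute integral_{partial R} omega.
integral_(partial R) omega = 1/6

Stokes: integral_partial_R omega = integral_R d omega with d omega = (∂Q/∂x - ∂P/∂y) dx ∧ dy.
  ∂Q/∂x = y
  ∂P/∂y = 0
  integrand = ∂Q/∂x - ∂P/∂y = y.
Integrating over R: integral_0^1 integral_0^{1-x} (y) dy dx = 1/6.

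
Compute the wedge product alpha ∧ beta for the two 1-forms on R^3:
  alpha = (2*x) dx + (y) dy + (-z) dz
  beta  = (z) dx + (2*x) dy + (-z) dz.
alpha ∧ beta = (4*x^2 - y*z) dx ∧ dy + (z*(-2*x + z)) dx ∧ dz + (z*(2*x - y)) dy ∧ dz

Distribute the wedge, using dx_i ∧ dx_j = -dx_j ∧ dx_i and dx_i ∧ dx_i = 0. For each pair (i, j) with i < j, the coefficient of dx_i ∧ dx_j in alpha ∧ beta is (alpha_i * beta_j - alpha_j * beta_i). Collecting: alpha ∧ beta = (4*x^2 - y*z) dx ∧ dy + (z*(-2*x + z)) dx ∧ dz + (z*(2*x - y)) dy ∧ dz.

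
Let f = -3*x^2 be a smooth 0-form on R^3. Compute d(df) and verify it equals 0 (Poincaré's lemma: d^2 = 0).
d(df) = 0

Step 1: df = sum_i (∂f/∂x_i) dx_i = (-6*x) dx + (0) dy + (0) dz.
Step 2: Apply d again. Using the 1-form formula, the coefficient of dx ∧ dy in d(df) is ∂^2 f/∂x ∂y - ∂^2 f/∂y ∂x = (0) - (0) = 0 (equality of mixed partials for smooth f).
Similarly for dx ∧ dz and dy ∧ dz — all coefficients vanish. So d(df) = 0.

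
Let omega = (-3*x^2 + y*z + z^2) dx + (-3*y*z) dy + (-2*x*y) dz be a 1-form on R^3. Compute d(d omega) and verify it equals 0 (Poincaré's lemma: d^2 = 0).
d(d omega) = 0

Step 1: d omega = sum_{i<j} (∂f_j/∂x_i - ∂f_i/∂x_j) dx_i ∧ dx_j:
  coeff of dx ∧ dy: -z
  coeff of dx ∧ dz: -3*y - 2*z
  coeff of dy ∧ dz: -2*x + 3*y
Step 2: Apply d again to each 2-form coefficient. The only possible 3-form in R^3 is dx ∧ dy ∧ dz, with coefficient
  ∂(coeff of dy∧dz)/∂x - ∂(coeff of dx∧dz)/∂y + ∂(coeff of dx∧dy)/∂z
  = ∂/∂x (-2*x + 3*y) - ∂/∂y (-3*y - 2*z) + ∂/∂z (-z).
Each of these terms simplifies to sums of mixed partials that cancel in pairs. The result is 0 (by equality of mixed partials for smooth functions — Schwarz / Clairaut).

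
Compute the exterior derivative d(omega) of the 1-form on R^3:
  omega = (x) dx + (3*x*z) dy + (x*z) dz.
d(omega) = (3*z) dx ∧ dy + (z) dx ∧ dz + (-3*x) dy ∧ dz

For a 1-form omega = sum_i f_i dx_i, the exterior derivative is
  d(omega) = sum_{i < j} (∂f_j/∂x_i - ∂f_i/∂x_j) dx_i ∧ dx_j.
  coefficient of dx ∧ dy: ∂f_2/∂x - ∂f_1/∂y = ∂(3*x*z)/∂x - ∂(x)/∂y = 3*z
  coefficient of dx ∧ dz: ∂f_3/∂x - ∂f_1/∂z = ∂(x*z)/∂x - ∂(x)/∂z = z
  coefficient of dy ∧ dz: ∂f_3/∂y - ∂f_2/∂z = ∂(x*z)/∂y - ∂(3*x*z)/∂z = -3*x
Assembling: d(omega) = (3*z) dx ∧ dy + (z) dx ∧ dz + (-3*x) dy ∧ dz.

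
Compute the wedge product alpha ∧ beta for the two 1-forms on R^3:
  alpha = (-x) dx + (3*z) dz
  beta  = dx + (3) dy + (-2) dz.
alpha ∧ beta = (-3*x) dx ∧ dy + (2*x - 3*z) dx ∧ dz + (-9*z) dy ∧ dz

Distribute the wedge, using dx_i ∧ dx_j = -dx_j ∧ dx_i and dx_i ∧ dx_i = 0. For each pair (i, j) with i < j, the coefficient of dx_i ∧ dx_j in alpha ∧ beta is (alpha_i * beta_j - alpha_j * beta_i). Collecting: alpha ∧ beta = (-3*x) dx ∧ dy + (2*x - 3*z) dx ∧ dz + (-9*z) dy ∧ dz.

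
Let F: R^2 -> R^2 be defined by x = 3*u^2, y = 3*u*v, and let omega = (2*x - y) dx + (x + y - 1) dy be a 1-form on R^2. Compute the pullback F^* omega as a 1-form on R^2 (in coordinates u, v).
F^* omega = (36*u^3 - 9*u^2*v + 9*u*v^2 - 3*v) du + (3*u*(3*u^2 + 3*u*v - 1)) dv

Using F^*(f dg) = (f ∘ F) d(g ∘ F), substitute each coordinate x_i by F_i(u, v) in f_i, and replace dx_i by d F_i = (∂F_i/∂u) du + (∂F_i/∂v) dv.
  For the x component: f_1(F) = 3*u*(2*u - v); d F_1 = (6*u) du + (0) dv
  For the y component: f_2(F) = 3*u^2 + 3*u*v - 1; d F_2 = (3*v) du + (3*u) dv
Combining and collecting du, dv coefficients:
  coeff of du: 36*u^3 - 9*u^2*v + 9*u*v^2 - 3*v
  coeff of dv: 3*u*(3*u^2 + 3*u*v - 1)
F^* omega = (36*u^3 - 9*u^2*v + 9*u*v^2 - 3*v) du + (3*u*(3*u^2 + 3*u*v - 1)) dv.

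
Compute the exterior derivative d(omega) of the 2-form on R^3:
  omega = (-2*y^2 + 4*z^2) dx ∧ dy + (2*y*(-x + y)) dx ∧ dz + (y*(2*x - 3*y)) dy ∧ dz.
d(omega) = (2*x - 2*y + 8*z) dx ∧ dy ∧ dz

For a 2-form omega = sum_{i<j} g_{ij} dx_i ∧ dx_j, the exterior derivative is
  d(omega) = sum_{i<j} d(g_{ij}) ∧ dx_i ∧ dx_j = sum_{i<j, k} (∂g_{ij}/∂x_k) dx_k ∧ dx_i ∧ dx_j.
Expand each term, using dx_k ∧ dx_i ∧ dx_j = sgn(permutation) dx_{(a)} ∧ dx_{(b)} ∧ dx_{(c)} with (a < b < c) sorted:
  d(-2*y^2 + 4*z^2) includes (∂/∂z)(-2*y^2 + 4*z^2) dz = (8*z) dz, which multiplied by dx ∧ dy gives (8*z) dx ∧ dy ∧ dz
  d(2*y*(-x + y)) includes (∂/∂y)(2*y*(-x + y)) dy = (-2*x + 4*y) dy, which multiplied by dx ∧ dz gives (2*x - 4*y) dx ∧ dy ∧ dz
  d(y*(2*x - 3*y)) includes (∂/∂x)(y*(2*x - 3*y)) dx = (2*y) dx, which multiplied by dy ∧ dz gives (2*y) dx ∧ dy ∧ dz
Collecting like 3-forms: d(omega) = (2*x - 2*y + 8*z) dx ∧ dy ∧ dz.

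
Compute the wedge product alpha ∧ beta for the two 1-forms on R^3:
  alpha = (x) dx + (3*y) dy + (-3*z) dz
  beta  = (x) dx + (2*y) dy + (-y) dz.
alpha ∧ beta = (-x*y) dx ∧ dy + (x*(-y + 3*z)) dx ∧ dz + (3*y*(-y + 2*z)) dy ∧ dz

Distribute the wedge, using dx_i ∧ dx_j = -dx_j ∧ dx_i and dx_i ∧ dx_i = 0. For each pair (i, j) with i < j, the coefficient of dx_i ∧ dx_j in alpha ∧ beta is (alpha_i * beta_j - alpha_j * beta_i). Collecting: alpha ∧ beta = (-x*y) dx ∧ dy + (x*(-y + 3*z)) dx ∧ dz + (3*y*(-y + 2*z)) dy ∧ dz.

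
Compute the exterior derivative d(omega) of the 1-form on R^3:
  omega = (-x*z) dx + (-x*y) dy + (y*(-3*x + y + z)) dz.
d(omega) = (-y) dx ∧ dy + (x - 3*y) dx ∧ dz + (-3*x + 2*y + z) dy ∧ dz

For a 1-form omega = sum_i f_i dx_i, the exterior derivative is
  d(omega) = sum_{i < j} (∂f_j/∂x_i - ∂f_i/∂x_j) dx_i ∧ dx_j.
  coefficient of dx ∧ dy: ∂f_2/∂x - ∂f_1/∂y = ∂(-x*y)/∂x - ∂(-x*z)/∂y = -y
  coefficient of dx ∧ dz: ∂f_3/∂x - ∂f_1/∂z = ∂(y*(-3*x + y + z))/∂x - ∂(-x*z)/∂z = x - 3*y
  coefficient of dy ∧ dz: ∂f_3/∂y - ∂f_2/∂z = ∂(y*(-3*x + y + z))/∂y - ∂(-x*y)/∂z = -3*x + 2*y + z
Assembling: d(omega) = (-y) dx ∧ dy + (x - 3*y) dx ∧ dz + (-3*x + 2*y + z) dy ∧ dz.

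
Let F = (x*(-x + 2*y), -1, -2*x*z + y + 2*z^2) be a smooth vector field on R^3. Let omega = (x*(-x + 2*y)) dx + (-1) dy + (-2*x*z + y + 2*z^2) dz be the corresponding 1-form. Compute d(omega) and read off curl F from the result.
d(omega) = (1) dy ∧ dz + (2*z) dz ∧ dx + (-2*x) dx ∧ dy; curl F = (1, 2*z, -2*x)

d omega = sum_{i<j} (∂f_j/∂x_i - ∂f_i/∂x_j) dx_i ∧ dx_j. Under the identification (dy ∧ dz, dz ∧ dx, dx ∧ dy) ↔ (e_x, e_y, e_z), the coefficients are exactly the components of curl F. Compute:
  ∂R/∂y - ∂Q/∂z = (1) - (0) = 1
  ∂P/∂z - ∂R/∂x = (0) - (-2*z) = 2*z
  ∂Q/∂x - ∂P/∂y = (0) - (2*x) = -2*x.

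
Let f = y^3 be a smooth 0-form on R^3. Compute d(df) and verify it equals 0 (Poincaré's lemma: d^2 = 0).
d(df) = 0

Step 1: df = sum_i (∂f/∂x_i) dx_i = (0) dx + (3*y^2) dy + (0) dz.
Step 2: Apply d again. Using the 1-form formula, the coefficient of dx ∧ dy in d(df) is ∂^2 f/∂x ∂y - ∂^2 f/∂y ∂x = (0) - (0) = 0 (equality of mixed partials for smooth f).
Similarly for dx ∧ dz and dy ∧ dz — all coefficients vanish. So d(df) = 0.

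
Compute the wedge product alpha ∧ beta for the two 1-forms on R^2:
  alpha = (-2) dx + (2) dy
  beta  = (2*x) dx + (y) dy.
alpha ∧ beta = (-4*x - 2*y) dx ∧ dy

Distribute the wedge, using dx_i ∧ dx_j = -dx_j ∧ dx_i and dx_i ∧ dx_i = 0. For each pair (i, j) with i < j, the coefficient of dx_i ∧ dx_j in alpha ∧ beta is (alpha_i * beta_j - alpha_j * beta_i). Collecting: alpha ∧ beta = (-4*x - 2*y) dx ∧ dy.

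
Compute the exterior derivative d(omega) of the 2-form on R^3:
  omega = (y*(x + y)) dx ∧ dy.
d(omega) = 0

For a 2-form omega = sum_{i<j} g_{ij} dx_i ∧ dx_j, the exterior derivative is
  d(omega) = sum_{i<j} d(g_{ij}) ∧ dx_i ∧ dx_j = sum_{i<j, k} (∂g_{ij}/∂x_k) dx_k ∧ dx_i ∧ dx_j.
Expand each term, using dx_k ∧ dx_i ∧ dx_j = sgn(permutation) dx_{(a)} ∧ dx_{(b)} ∧ dx_{(c)} with (a < b < c) sorted:

Collecting like 3-forms: d(omega) = 0.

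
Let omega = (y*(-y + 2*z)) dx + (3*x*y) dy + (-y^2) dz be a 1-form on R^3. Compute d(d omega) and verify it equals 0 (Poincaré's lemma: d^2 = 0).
d(d omega) = 0

Step 1: d omega = sum_{i<j} (∂f_j/∂x_i - ∂f_i/∂x_j) dx_i ∧ dx_j:
  coeff of dx ∧ dy: 5*y - 2*z
  coeff of dx ∧ dz: -2*y
  coeff of dy ∧ dz: -2*y
Step 2: Apply d again to each 2-form coefficient. The only possible 3-form in R^3 is dx ∧ dy ∧ dz, with coefficient
  ∂(coeff of dy∧dz)/∂x - ∂(coeff of dx∧dz)/∂y + ∂(coeff of dx∧dy)/∂z
  = ∂/∂x (-2*y) - ∂/∂y (-2*y) + ∂/∂z (5*y - 2*z).
Each of these terms simplifies to sums of mixed partials that cancel in pairs. The result is 0 (by equality of mixed partials for smooth functions — Schwarz / Clairaut).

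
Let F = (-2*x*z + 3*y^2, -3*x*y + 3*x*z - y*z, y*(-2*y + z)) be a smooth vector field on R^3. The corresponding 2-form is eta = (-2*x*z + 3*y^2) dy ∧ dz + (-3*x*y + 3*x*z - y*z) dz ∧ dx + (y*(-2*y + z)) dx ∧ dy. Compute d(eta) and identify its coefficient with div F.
d(eta) = (-3*x + y - 3*z) dx ∧ dy ∧ dz; div F = -3*x + y - 3*z

For a 2-form in R^3 of the form above, applying d gives a 3-form with coefficient ∂P/∂x + ∂Q/∂y + ∂R/∂z:
  ∂P/∂x = -2*z
  ∂Q/∂y = -3*x - z
  ∂R/∂z = y
Sum = -3*x + y - 3*z, which is exactly div F.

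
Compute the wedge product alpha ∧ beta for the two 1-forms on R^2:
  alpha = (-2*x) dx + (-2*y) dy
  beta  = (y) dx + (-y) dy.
alpha ∧ beta = (2*y*(x + y)) dx ∧ dy

Distribute the wedge, using dx_i ∧ dx_j = -dx_j ∧ dx_i and dx_i ∧ dx_i = 0. For each pair (i, j) with i < j, the coefficient of dx_i ∧ dx_j in alpha ∧ beta is (alpha_i * beta_j - alpha_j * beta_i). Collecting: alpha ∧ beta = (2*y*(x + y)) dx ∧ dy.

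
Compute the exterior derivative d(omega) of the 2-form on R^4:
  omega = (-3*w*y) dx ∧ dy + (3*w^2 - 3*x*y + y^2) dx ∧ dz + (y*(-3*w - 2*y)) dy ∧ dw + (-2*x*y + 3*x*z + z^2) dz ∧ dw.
d(omega) = (-3*y) dx ∧ dy ∧ dw + (3*x - 2*y) dx ∧ dy ∧ dz + (6*w - 2*y + 3*z) dx ∧ dz ∧ dw + (-2*x) dy ∧ dz ∧ dw

For a 2-form omega = sum_{i<j} g_{ij} dx_i ∧ dx_j, the exterior derivative is
  d(omega) = sum_{i<j} d(g_{ij}) ∧ dx_i ∧ dx_j = sum_{i<j, k} (∂g_{ij}/∂x_k) dx_k ∧ dx_i ∧ dx_j.
Expand each term, using dx_k ∧ dx_i ∧ dx_j = sgn(permutation) dx_{(a)} ∧ dx_{(b)} ∧ dx_{(c)} with (a < b < c) sorted:
  d(-3*w*y) includes (∂/∂w)(-3*w*y) dw = (-3*y) dw, which multiplied by dx ∧ dy gives (-3*y) dx ∧ dy ∧ dw
  d(3*w^2 - 3*x*y + y^2) includes (∂/∂y)(3*w^2 - 3*x*y + y^2) dy = (-3*x + 2*y) dy, which multiplied by dx ∧ dz gives (3*x - 2*y) dx ∧ dy ∧ dz
  d(3*w^2 - 3*x*y + y^2) includes (∂/∂w)(3*w^2 - 3*x*y + y^2) dw = (6*w) dw, which multiplied by dx ∧ dz gives (6*w) dx ∧ dz ∧ dw
  d(-2*x*y + 3*x*z + z^2) includes (∂/∂x)(-2*x*y + 3*x*z + z^2) dx = (-2*y + 3*z) dx, which multiplied by dz ∧ dw gives (-2*y + 3*z) dx ∧ dz ∧ dw
  d(-2*x*y + 3*x*z + z^2) includes (∂/∂y)(-2*x*y + 3*x*z + z^2) dy = (-2*x) dy, which multiplied by dz ∧ dw gives (-2*x) dy ∧ dz ∧ dw
Collecting like 3-forms: d(omega) = (-3*y) dx ∧ dy ∧ dw + (3*x - 2*y) dx ∧ dy ∧ dz + (6*w - 2*y + 3*z) dx ∧ dz ∧ dw + (-2*x) dy ∧ dz ∧ dw.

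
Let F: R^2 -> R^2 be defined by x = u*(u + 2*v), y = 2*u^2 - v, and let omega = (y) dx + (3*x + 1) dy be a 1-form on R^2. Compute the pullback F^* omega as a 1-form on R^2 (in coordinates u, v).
F^* omega = (16*u^3 + 28*u^2*v - 2*u*v + 4*u - 2*v^2) du + (4*u^3 - 3*u^2 - 8*u*v - 1) dv

Using F^*(f dg) = (f ∘ F) d(g ∘ F), substitute each coordinate x_i by F_i(u, v) in f_i, and replace dx_i by d F_i = (∂F_i/∂u) du + (∂F_i/∂v) dv.
  For the x component: f_1(F) = 2*u^2 - v; d F_1 = (2*u + 2*v) du + (2*u) dv
  For the y component: f_2(F) = 3*u^2 + 6*u*v + 1; d F_2 = (4*u) du + (-1) dv
Combining and collecting du, dv coefficients:
  coeff of du: 16*u^3 + 28*u^2*v - 2*u*v + 4*u - 2*v^2
  coeff of dv: 4*u^3 - 3*u^2 - 8*u*v - 1
F^* omega = (16*u^3 + 28*u^2*v - 2*u*v + 4*u - 2*v^2) du + (4*u^3 - 3*u^2 - 8*u*v - 1) dv.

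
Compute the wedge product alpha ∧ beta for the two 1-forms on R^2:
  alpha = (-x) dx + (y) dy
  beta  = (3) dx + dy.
alpha ∧ beta = (-x - 3*y) dx ∧ dy

Distribute the wedge, using dx_i ∧ dx_j = -dx_j ∧ dx_i and dx_i ∧ dx_i = 0. For each pair (i, j) with i < j, the coefficient of dx_i ∧ dx_j in alpha ∧ beta is (alpha_i * beta_j - alpha_j * beta_i). Collecting: alpha ∧ beta = (-x - 3*y) dx ∧ dy.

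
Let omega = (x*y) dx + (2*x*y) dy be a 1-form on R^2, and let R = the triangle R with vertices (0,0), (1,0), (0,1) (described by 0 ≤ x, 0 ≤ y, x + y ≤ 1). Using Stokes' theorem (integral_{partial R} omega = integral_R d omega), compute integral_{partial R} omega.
integral_(partial R) omega = 1/6

Stokes: integral_partial_R omega = integral_R d omega with d omega = (∂Q/∂x - ∂P/∂y) dx ∧ dy.
  ∂Q/∂x = 2*y
  ∂P/∂y = x
  integrand = ∂Q/∂x - ∂P/∂y = -x + 2*y.
Integrating over R: integral_0^1 integral_0^{1-x} (-x + 2*y) dy dx = 1/6.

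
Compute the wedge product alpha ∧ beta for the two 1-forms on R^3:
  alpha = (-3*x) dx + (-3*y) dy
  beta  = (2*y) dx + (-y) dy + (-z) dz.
alpha ∧ beta = (3*y*(x + 2*y)) dx ∧ dy + (3*x*z) dx ∧ dz + (3*y*z) dy ∧ dz

Distribute the wedge, using dx_i ∧ dx_j = -dx_j ∧ dx_i and dx_i ∧ dx_i = 0. For each pair (i, j) with i < j, the coefficient of dx_i ∧ dx_j in alpha ∧ beta is (alpha_i * beta_j - alpha_j * beta_i). Collecting: alpha ∧ beta = (3*y*(x + 2*y)) dx ∧ dy + (3*x*z) dx ∧ dz + (3*y*z) dy ∧ dz.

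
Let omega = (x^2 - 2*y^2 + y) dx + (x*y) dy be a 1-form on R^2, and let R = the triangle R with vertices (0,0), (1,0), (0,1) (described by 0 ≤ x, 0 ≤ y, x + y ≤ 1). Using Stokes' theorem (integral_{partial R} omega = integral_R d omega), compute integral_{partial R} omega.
integral_(partial R) omega = 1/3

Stokes: integral_partial_R omega = integral_R d omega with d omega = (∂Q/∂x - ∂P/∂y) dx ∧ dy.
  ∂Q/∂x = y
  ∂P/∂y = 1 - 4*y
  integrand = ∂Q/∂x - ∂P/∂y = 5*y - 1.
Integrating over R: integral_0^1 integral_0^{1-x} (5*y - 1) dy dx = 1/3.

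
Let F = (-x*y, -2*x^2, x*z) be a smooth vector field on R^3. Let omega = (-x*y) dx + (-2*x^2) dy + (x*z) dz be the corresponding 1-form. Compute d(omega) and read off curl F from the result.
d(omega) = (0) dy ∧ dz + (-z) dz ∧ dx + (-3*x) dx ∧ dy; curl F = (0, -z, -3*x)

d omega = sum_{i<j} (∂f_j/∂x_i - ∂f_i/∂x_j) dx_i ∧ dx_j. Under the identification (dy ∧ dz, dz ∧ dx, dx ∧ dy) ↔ (e_x, e_y, e_z), the coefficients are exactly the components of curl F. Compute:
  ∂R/∂y - ∂Q/∂z = (0) - (0) = 0
  ∂P/∂z - ∂R/∂x = (0) - (z) = -z
  ∂Q/∂x - ∂P/∂y = (-4*x) - (-x) = -3*x.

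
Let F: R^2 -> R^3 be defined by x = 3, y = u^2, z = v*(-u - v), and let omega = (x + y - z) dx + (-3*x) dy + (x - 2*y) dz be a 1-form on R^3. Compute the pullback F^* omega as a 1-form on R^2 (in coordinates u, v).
F^* omega = (2*u^2*v - 18*u - 3*v) du + (2*u^3 + 4*u^2*v - 3*u - 6*v) dv

Using F^*(f dg) = (f ∘ F) d(g ∘ F), substitute each coordinate x_i by F_i(u, v) in f_i, and replace dx_i by d F_i = (∂F_i/∂u) du + (∂F_i/∂v) dv.
  For the x component: f_1(F) = u^2 + u*v + v^2 + 3; d F_1 = (0) du + (0) dv
  For the y component: f_2(F) = -9; d F_2 = (2*u) du + (0) dv
  For the z component: f_3(F) = 3 - 2*u^2; d F_3 = (-v) du + (-u - 2*v) dv
Combining and collecting du, dv coefficients:
  coeff of du: 2*u^2*v - 18*u - 3*v
  coeff of dv: 2*u^3 + 4*u^2*v - 3*u - 6*v
F^* omega = (2*u^2*v - 18*u - 3*v) du + (2*u^3 + 4*u^2*v - 3*u - 6*v) dv.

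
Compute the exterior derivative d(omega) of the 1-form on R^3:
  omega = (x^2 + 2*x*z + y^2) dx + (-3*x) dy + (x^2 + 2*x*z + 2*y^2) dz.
d(omega) = (-2*y - 3) dx ∧ dy + (2*z) dx ∧ dz + (4*y) dy ∧ dz

For a 1-form omega = sum_i f_i dx_i, the exterior derivative is
  d(omega) = sum_{i < j} (∂f_j/∂x_i - ∂f_i/∂x_j) dx_i ∧ dx_j.
  coefficient of dx ∧ dy: ∂f_2/∂x - ∂f_1/∂y = ∂(-3*x)/∂x - ∂(x^2 + 2*x*z + y^2)/∂y = -2*y - 3
  coefficient of dx ∧ dz: ∂f_3/∂x - ∂f_1/∂z = ∂(x^2 + 2*x*z + 2*y^2)/∂x - ∂(x^2 + 2*x*z + y^2)/∂z = 2*z
  coefficient of dy ∧ dz: ∂f_3/∂y - ∂f_2/∂z = ∂(x^2 + 2*x*z + 2*y^2)/∂y - ∂(-3*x)/∂z = 4*y
Assembling: d(omega) = (-2*y - 3) dx ∧ dy + (2*z) dx ∧ dz + (4*y) dy ∧ dz.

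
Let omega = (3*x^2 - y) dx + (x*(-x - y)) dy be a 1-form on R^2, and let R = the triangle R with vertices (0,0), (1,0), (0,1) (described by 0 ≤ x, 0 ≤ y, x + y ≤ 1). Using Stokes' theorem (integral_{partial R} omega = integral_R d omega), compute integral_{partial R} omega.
integral_(partial R) omega = 0

Stokes: integral_partial_R omega = integral_R d omega with d omega = (∂Q/∂x - ∂P/∂y) dx ∧ dy.
  ∂Q/∂x = -2*x - y
  ∂P/∂y = -1
  integrand = ∂Q/∂x - ∂P/∂y = -2*x - y + 1.
Integrating over R: integral_0^1 integral_0^{1-x} (-2*x - y + 1) dy dx = 0.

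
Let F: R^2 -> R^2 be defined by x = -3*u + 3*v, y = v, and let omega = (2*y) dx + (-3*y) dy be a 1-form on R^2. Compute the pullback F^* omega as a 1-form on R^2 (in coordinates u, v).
F^* omega = (-6*v) du + (3*v) dv

Using F^*(f dg) = (f ∘ F) d(g ∘ F), substitute each coordinate x_i by F_i(u, v) in f_i, and replace dx_i by d F_i = (∂F_i/∂u) du + (∂F_i/∂v) dv.
  For the x component: f_1(F) = 2*v; d F_1 = (-3) du + (3) dv
  For the y component: f_2(F) = -3*v; d F_2 = (0) du + (1) dv
Combining and collecting du, dv coefficients:
  coeff of du: -6*v
  coeff of dv: 3*v
F^* omega = (-6*v) du + (3*v) dv.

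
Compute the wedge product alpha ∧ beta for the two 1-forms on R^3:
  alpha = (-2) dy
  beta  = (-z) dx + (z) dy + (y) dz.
alpha ∧ beta = (-2*z) dx ∧ dy + (-2*y) dy ∧ dz

Distribute the wedge, using dx_i ∧ dx_j = -dx_j ∧ dx_i and dx_i ∧ dx_i = 0. For each pair (i, j) with i < j, the coefficient of dx_i ∧ dx_j in alpha ∧ beta is (alpha_i * beta_j - alpha_j * beta_i). Collecting: alpha ∧ beta = (-2*z) dx ∧ dy + (-2*y) dy ∧ dz.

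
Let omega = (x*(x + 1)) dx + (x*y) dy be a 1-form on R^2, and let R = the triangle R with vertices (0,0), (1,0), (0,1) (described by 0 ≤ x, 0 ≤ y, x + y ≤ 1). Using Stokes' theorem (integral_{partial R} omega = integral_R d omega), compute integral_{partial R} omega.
integral_(partial R) omega = 1/6

Stokes: integral_partial_R omega = integral_R d omega with d omega = (∂Q/∂x - ∂P/∂y) dx ∧ dy.
  ∂Q/∂x = y
  ∂P/∂y = 0
  integrand = ∂Q/∂x - ∂P/∂y = y.
Integrating over R: integral_0^1 integral_0^{1-x} (y) dy dx = 1/6.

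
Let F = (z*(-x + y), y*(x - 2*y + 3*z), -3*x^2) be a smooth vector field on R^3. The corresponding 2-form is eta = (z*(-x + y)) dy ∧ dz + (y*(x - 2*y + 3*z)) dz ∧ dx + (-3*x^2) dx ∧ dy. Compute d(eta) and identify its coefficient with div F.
d(eta) = (x - 4*y + 2*z) dx ∧ dy ∧ dz; div F = x - 4*y + 2*z

For a 2-form in R^3 of the form above, applying d gives a 3-form with coefficient ∂P/∂x + ∂Q/∂y + ∂R/∂z:
  ∂P/∂x = -z
  ∂Q/∂y = x - 4*y + 3*z
  ∂R/∂z = 0
Sum = x - 4*y + 2*z, which is exactly div F.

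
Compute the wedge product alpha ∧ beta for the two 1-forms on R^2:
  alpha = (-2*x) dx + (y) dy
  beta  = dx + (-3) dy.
alpha ∧ beta = (6*x - y) dx ∧ dy

Distribute the wedge, using dx_i ∧ dx_j = -dx_j ∧ dx_i and dx_i ∧ dx_i = 0. For each pair (i, j) with i < j, the coefficient of dx_i ∧ dx_j in alpha ∧ beta is (alpha_i * beta_j - alpha_j * beta_i). Collecting: alpha ∧ beta = (6*x - y) dx ∧ dy.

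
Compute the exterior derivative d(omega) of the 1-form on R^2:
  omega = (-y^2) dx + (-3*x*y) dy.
d(omega) = (-y) dx ∧ dy

For a 1-form omega = sum_i f_i dx_i, the exterior derivative is
  d(omega) = sum_{i < j} (∂f_j/∂x_i - ∂f_i/∂x_j) dx_i ∧ dx_j.
  coefficient of dx ∧ dy: ∂f_2/∂x - ∂f_1/∂y = ∂(-3*x*y)/∂x - ∂(-y^2)/∂y = -y
Assembling: d(omega) = (-y) dx ∧ dy.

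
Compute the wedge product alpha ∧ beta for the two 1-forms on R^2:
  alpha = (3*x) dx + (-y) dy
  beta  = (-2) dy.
alpha ∧ beta = (-6*x) dx ∧ dy

Distribute the wedge, using dx_i ∧ dx_j = -dx_j ∧ dx_i and dx_i ∧ dx_i = 0. For each pair (i, j) with i < j, the coefficient of dx_i ∧ dx_j in alpha ∧ beta is (alpha_i * beta_j - alpha_j * beta_i). Collecting: alpha ∧ beta = (-6*x) dx ∧ dy.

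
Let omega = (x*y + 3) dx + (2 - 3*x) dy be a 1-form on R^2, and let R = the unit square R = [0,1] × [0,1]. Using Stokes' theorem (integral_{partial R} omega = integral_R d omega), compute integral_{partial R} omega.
integral_(partial R) omega = -7/2

Stokes: integral_partial_R omega = integral_R d omega with d omega = (∂Q/∂x - ∂P/∂y) dx ∧ dy.
  ∂Q/∂x = -3
  ∂P/∂y = x
  integrand = ∂Q/∂x - ∂P/∂y = -x - 3.
Integrating over R: integral_0^1 integral_0^1 (-x - 3) dx dy = -7/2.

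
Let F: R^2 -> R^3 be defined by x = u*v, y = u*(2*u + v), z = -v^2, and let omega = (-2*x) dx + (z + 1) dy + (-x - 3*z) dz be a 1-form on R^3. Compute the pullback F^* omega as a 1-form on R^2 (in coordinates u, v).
F^* omega = (-6*u*v^2 + 4*u - v^3 + v) du + (-2*u^2*v + u*v^2 + u - 6*v^3) dv

Using F^*(f dg) = (f ∘ F) d(g ∘ F), substitute each coordinate x_i by F_i(u, v) in f_i, and replace dx_i by d F_i = (∂F_i/∂u) du + (∂F_i/∂v) dv.
  For the x component: f_1(F) = -2*u*v; d F_1 = (v) du + (u) dv
  For the y component: f_2(F) = 1 - v^2; d F_2 = (4*u + v) du + (u) dv
  For the z component: f_3(F) = v*(-u + 3*v); d F_3 = (0) du + (-2*v) dv
Combining and collecting du, dv coefficients:
  coeff of du: -6*u*v^2 + 4*u - v^3 + v
  coeff of dv: -2*u^2*v + u*v^2 + u - 6*v^3
F^* omega = (-6*u*v^2 + 4*u - v^3 + v) du + (-2*u^2*v + u*v^2 + u - 6*v^3) dv.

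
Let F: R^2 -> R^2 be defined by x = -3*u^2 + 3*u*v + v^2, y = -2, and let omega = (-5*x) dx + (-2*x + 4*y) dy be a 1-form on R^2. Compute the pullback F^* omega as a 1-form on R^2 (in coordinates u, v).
F^* omega = (-90*u^3 + 135*u^2*v - 15*u*v^2 - 15*v^3) du + (45*u^3 - 15*u^2*v - 45*u*v^2 - 10*v^3) dv

Using F^*(f dg) = (f ∘ F) d(g ∘ F), substitute each coordinate x_i by F_i(u, v) in f_i, and replace dx_i by d F_i = (∂F_i/∂u) du + (∂F_i/∂v) dv.
  For the x component: f_1(F) = 15*u^2 - 15*u*v - 5*v^2; d F_1 = (-6*u + 3*v) du + (3*u + 2*v) dv
  For the y component: f_2(F) = 6*u^2 - 6*u*v - 2*v^2 - 8; d F_2 = (0) du + (0) dv
Combining and collecting du, dv coefficients:
  coeff of du: -90*u^3 + 135*u^2*v - 15*u*v^2 - 15*v^3
  coeff of dv: 45*u^3 - 15*u^2*v - 45*u*v^2 - 10*v^3
F^* omega = (-90*u^3 + 135*u^2*v - 15*u*v^2 - 15*v^3) du + (45*u^3 - 15*u^2*v - 45*u*v^2 - 10*v^3) dv.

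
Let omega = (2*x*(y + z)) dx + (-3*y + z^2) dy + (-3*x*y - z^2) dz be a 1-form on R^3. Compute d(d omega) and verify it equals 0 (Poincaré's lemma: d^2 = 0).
d(d omega) = 0

Step 1: d omega = sum_{i<j} (∂f_j/∂x_i - ∂f_i/∂x_j) dx_i ∧ dx_j:
  coeff of dx ∧ dy: -2*x
  coeff of dx ∧ dz: -2*x - 3*y
  coeff of dy ∧ dz: -3*x - 2*z
Step 2: Apply d again to each 2-form coefficient. The only possible 3-form in R^3 is dx ∧ dy ∧ dz, with coefficient
  ∂(coeff of dy∧dz)/∂x - ∂(coeff of dx∧dz)/∂y + ∂(coeff of dx∧dy)/∂z
  = ∂/∂x (-3*x - 2*z) - ∂/∂y (-2*x - 3*y) + ∂/∂z (-2*x).
Each of these terms simplifies to sums of mixed partials that cancel in pairs. The result is 0 (by equality of mixed partials for smooth functions — Schwarz / Clairaut).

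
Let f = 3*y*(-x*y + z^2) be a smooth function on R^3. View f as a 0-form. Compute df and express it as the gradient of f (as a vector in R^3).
df = (-3*y^2) dx + (-6*x*y + 3*z^2) dy + (6*y*z) dz; grad f = (-3*y^2, -6*x*y + 3*z^2, 6*y*z)

For a 0-form f, d f = (∂f/∂x) dx + (∂f/∂y) dy + (∂f/∂z) dz. The components of the vector representation are exactly the entries of grad f in Cartesian coordinates:
  ∂f/∂x = -3*y^2
  ∂f/∂y = -6*x*y + 3*z^2
  ∂f/∂z = 6*y*z.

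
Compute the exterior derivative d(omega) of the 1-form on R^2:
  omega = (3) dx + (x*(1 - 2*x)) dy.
d(omega) = (1 - 4*x) dx ∧ dy

For a 1-form omega = sum_i f_i dx_i, the exterior derivative is
  d(omega) = sum_{i < j} (∂f_j/∂x_i - ∂f_i/∂x_j) dx_i ∧ dx_j.
  coefficient of dx ∧ dy: ∂f_2/∂x - ∂f_1/∂y = ∂(x*(1 - 2*x))/∂x - ∂(3)/∂y = 1 - 4*x
Assembling: d(omega) = (1 - 4*x) dx ∧ dy.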